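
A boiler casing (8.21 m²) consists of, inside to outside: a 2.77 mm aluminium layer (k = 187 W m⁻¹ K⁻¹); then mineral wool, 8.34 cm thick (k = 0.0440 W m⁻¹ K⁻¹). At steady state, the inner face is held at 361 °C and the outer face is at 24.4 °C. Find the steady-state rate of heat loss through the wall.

Q = 1460 W

Treat each layer as a resistance in series:
  R_aluminium = L/(kA) = 0.00277/(187·8.21) = 1.804×10^-6 K/W
  R_mineral wool = L/(kA) = 0.0834/(0.0440·8.21) = 0.2309 K/W
ΣR = 1.804×10^-6 + 0.2309 = 0.2309 K/W
Q = ΔT/ΣR = (361 °C − 24.4 °C)/0.2309 = 1460 W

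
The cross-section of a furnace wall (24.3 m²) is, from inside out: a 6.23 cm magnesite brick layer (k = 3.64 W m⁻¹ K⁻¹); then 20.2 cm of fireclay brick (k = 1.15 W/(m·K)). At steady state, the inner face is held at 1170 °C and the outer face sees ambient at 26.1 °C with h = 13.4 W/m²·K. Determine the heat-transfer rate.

Q = 104 kW

Resistance network (inner→outer):
  R_magnesite brick = L/(kA) = 0.0623/(3.64·24.3) = 7.043×10^-4 K/W
  R_fireclay brick = L/(kA) = 0.202/(1.15·24.3) = 0.007228 K/W
  R_conv,out = 1/(hA) = 1/(13.4·24.3) = 0.003071 K/W
ΣR = 7.043×10^-4 + 0.007228 + 0.003071 = 0.01100 K/W
Q = ΔT/ΣR = (1170 °C − 26.1 °C)/0.01100 = 1.04×10^5 W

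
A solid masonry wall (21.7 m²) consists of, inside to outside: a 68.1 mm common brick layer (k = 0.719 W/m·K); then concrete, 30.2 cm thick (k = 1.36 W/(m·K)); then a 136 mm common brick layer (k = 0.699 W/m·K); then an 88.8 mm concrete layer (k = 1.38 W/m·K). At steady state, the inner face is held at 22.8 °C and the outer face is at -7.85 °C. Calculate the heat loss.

Treat each layer as a resistance in series:
  R_common brick = L/(kA) = 0.0681/(0.719·21.7) = 0.004365 K/W
  R_concrete = L/(kA) = 0.302/(1.36·21.7) = 0.01023 K/W
  R_common brick = L/(kA) = 0.136/(0.699·21.7) = 0.008966 K/W
  R_concrete = L/(kA) = 0.0888/(1.38·21.7) = 0.002965 K/W
ΣR = 0.004365 + 0.01023 + 0.008966 + 0.002965 = 0.02653 K/W
Q = ΔT/ΣR = (22.8 °C − -7.85 °C)/0.02653 = 1160 W

Q = 1160 W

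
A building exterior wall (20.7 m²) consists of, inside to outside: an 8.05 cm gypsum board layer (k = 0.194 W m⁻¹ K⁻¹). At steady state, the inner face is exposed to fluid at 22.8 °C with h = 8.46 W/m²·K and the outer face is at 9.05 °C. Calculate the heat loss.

Q = 534 W

Treat each layer as a resistance in series:
  R_conv,in = 1/(hA) = 1/(8.46·20.7) = 0.005710 K/W
  R_gypsum board = L/(kA) = 0.0805/(0.194·20.7) = 0.02005 K/W
ΣR = 0.005710 + 0.02005 = 0.02576 K/W
Q = ΔT/ΣR = (22.8 °C − 9.05 °C)/0.02576 = 534 W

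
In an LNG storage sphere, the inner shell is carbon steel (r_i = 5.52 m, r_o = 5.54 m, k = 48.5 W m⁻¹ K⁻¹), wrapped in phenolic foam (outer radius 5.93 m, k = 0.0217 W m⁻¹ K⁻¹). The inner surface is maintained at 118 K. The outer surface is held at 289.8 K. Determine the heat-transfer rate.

Q = 3.95 kW

Series thermal resistances, inner to outer:
  R_carbon steel = (1/5.52 − 1/5.54)/(4πk) = 6.540×10^-4/(4π·48.5) = 1.073×10^-6 K/W
  R_phenolic foam = (1/5.54 − 1/5.93)/(4πk) = 0.01187/(4π·0.0217) = 0.04353 K/W
ΣR = 1.073×10^-6 + 0.04353 = 0.04353 K/W
Q = ΔT/ΣR = (118 K − 289.8 K)/0.04353 = -3950 W
(Negative Q ⇒ heat flows inward; heat gain = 3950 W.)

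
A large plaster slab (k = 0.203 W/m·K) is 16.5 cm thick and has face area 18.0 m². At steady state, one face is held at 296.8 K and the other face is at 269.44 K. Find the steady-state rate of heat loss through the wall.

Q = 606 W

Q = kA·ΔT/L = 0.203 × 18.0 × |296.8 K − 269.44 K| / 0.165 = 606 W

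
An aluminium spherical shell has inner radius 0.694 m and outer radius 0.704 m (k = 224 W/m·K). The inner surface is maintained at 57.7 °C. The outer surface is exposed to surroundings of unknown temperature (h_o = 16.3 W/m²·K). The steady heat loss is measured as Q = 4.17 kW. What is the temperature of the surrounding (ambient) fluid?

T_out = 16.6 °C

Sum the resistances:
  R_aluminium = (1/0.694 − 1/0.704)/(4πk) = 0.02047/(4π·224) = 7.271×10^-6 K/W
  R_conv,out = 1/(4πr²h) = 1/(4π·0.704²·16.3) = 0.009850 K/W
ΣR = 0.009858 K/W
ΔT = Q·ΣR = 4170 × 0.009858 = 41.11 K
Heat flows outward, so T_out = T_in − ΔT = 57.7 − 41.11 = 16.6 °C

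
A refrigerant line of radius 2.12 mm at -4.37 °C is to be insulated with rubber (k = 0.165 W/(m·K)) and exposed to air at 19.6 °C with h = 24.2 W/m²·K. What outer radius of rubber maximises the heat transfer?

For a cylinder, r_cr = k_ins/h = 0.165/24.2 = 0.00682 m = 0.682 cm

r_cr = 0.682 cm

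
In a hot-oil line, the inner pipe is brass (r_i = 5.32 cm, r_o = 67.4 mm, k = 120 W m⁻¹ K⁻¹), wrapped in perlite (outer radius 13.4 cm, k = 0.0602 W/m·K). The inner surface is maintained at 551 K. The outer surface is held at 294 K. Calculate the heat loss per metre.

Q' = 141 W/m

Resistance network (inner→outer):
  R'_brass = ln(0.0674/0.0532)/(2πk) = 0.2366/(2π·120) = 3.138×10^-4 m·K/W
  R'_perlite = ln(0.134/0.0674)/(2πk) = 0.6872/(2π·0.0602) = 1.817 m·K/W
ΣR = 3.138×10^-4 + 1.817 = 1.817 m·K/W
Q' = ΔT/ΣR = (551 K − 294 K)/1.817 = 141 W/m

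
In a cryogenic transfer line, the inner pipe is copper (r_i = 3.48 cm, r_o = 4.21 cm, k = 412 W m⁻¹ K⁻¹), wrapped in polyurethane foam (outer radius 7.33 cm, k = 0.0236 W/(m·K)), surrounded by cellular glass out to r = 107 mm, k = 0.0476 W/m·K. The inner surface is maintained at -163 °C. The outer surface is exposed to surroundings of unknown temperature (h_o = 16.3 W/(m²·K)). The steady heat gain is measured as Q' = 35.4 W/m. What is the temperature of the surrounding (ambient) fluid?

T_out = 17.4 °C

Series resistances:
  R'_copper = ln(0.0421/0.0348)/(2πk) = 0.1904/(2π·412) = 7.356×10^-5 m·K/W
  R'_polyurethane foam = ln(0.0733/0.0421)/(2πk) = 0.5545/(2π·0.0236) = 3.740 m·K/W
  R'_cellular glass = ln(0.107/0.0733)/(2πk) = 0.3783/(2π·0.0476) = 1.265 m·K/W
  R'_conv,out = 1/(2πr h) = 1/(2π·0.107·16.3) = 0.09125 m·K/W
ΣR = 5.096 m·K/W
ΔT = Q'·ΣR = 35.4 × 5.096 = 180.4 K
Heat flows inward, so T_out = T_in + ΔT = -163 + 180.4 = 17.4 °C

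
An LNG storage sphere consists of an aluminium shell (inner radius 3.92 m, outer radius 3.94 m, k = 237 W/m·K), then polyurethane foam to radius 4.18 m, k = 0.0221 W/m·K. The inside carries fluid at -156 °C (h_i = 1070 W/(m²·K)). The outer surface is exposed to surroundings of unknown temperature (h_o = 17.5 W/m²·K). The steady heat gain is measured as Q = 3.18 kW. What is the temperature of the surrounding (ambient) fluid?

Series resistances:
  R_conv,in = 1/(4πr²h) = 1/(4π·3.92²·1070) = 4.840×10^-6 K/W
  R_aluminium = (1/3.92 − 1/3.94)/(4πk) = 0.001295/(4π·237) = 4.348×10^-7 K/W
  R_polyurethane foam = (1/3.94 − 1/4.18)/(4πk) = 0.01457/(4π·0.0221) = 0.05247 K/W
  R_conv,out = 1/(4πr²h) = 1/(4π·4.18²·17.5) = 2.603×10^-4 K/W
ΣR = 0.05274 K/W
ΔT = Q·ΣR = 3180 × 0.05274 = 167.7 K
Heat flows inward, so T_out = T_in + ΔT = -156 + 167.7 = 11.7 °C

T_out = 11.7 °C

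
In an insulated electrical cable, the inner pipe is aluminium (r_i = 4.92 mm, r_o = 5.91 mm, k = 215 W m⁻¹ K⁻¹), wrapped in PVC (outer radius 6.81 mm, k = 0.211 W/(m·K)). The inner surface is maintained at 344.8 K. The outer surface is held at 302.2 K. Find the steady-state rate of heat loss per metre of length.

Resistance network (inner→outer):
  R'_aluminium = ln(0.00591/0.00492)/(2πk) = 0.1833/(2π·215) = 1.357×10^-4 m·K/W
  R'_PVC = ln(0.00681/0.00591)/(2πk) = 0.1417/(2π·0.211) = 0.1069 m·K/W
ΣR = 1.357×10^-4 + 0.1069 = 0.1070 m·K/W
Q' = ΔT/ΣR = (344.8 K − 302.2 K)/0.1070 = 398 W/m

Q' = 398 W/m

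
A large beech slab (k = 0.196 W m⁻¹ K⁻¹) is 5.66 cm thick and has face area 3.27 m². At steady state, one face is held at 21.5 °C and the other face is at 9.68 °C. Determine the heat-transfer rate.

Q = 134 W

Q = kA·ΔT/L = 0.196 × 3.27 × |21.5 °C − 9.68 °C| / 0.0566 = 134 W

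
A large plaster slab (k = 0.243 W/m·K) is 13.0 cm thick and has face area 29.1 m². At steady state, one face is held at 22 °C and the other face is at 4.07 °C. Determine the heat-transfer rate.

Q = kA·ΔT/L = 0.243 × 29.1 × |22 °C − 4.07 °C| / 0.130 = 975 W

Q = 975 W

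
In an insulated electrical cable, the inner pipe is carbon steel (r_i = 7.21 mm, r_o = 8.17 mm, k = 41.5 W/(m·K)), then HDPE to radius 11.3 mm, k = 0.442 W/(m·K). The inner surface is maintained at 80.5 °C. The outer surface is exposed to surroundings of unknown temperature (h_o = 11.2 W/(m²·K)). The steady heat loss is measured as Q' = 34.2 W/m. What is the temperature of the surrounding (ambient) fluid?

Series resistances:
  R'_carbon steel = ln(0.00817/0.00721)/(2πk) = 0.1250/(2π·41.5) = 4.794×10^-4 m·K/W
  R'_HDPE = ln(0.0113/0.00817)/(2πk) = 0.3243/(2π·0.442) = 0.1168 m·K/W
  R'_conv,out = 1/(2πr h) = 1/(2π·0.0113·11.2) = 1.258 m·K/W
ΣR = 1.375 m·K/W
ΔT = Q'·ΣR = 34.2 × 1.375 = 47.03 K
Heat flows outward, so T_out = T_in − ΔT = 80.5 − 47.03 = 33.5 °C

T_out = 33.5 °C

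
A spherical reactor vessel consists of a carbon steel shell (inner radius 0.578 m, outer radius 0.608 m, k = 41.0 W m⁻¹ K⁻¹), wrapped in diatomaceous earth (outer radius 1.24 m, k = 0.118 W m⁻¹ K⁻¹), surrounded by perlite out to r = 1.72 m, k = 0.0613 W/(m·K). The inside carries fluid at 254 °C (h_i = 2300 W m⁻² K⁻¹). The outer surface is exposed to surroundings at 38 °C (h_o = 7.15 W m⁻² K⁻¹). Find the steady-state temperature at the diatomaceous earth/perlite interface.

T = 112 °C

Resistance network (inner→outer):
  R_conv,in = 1/(4πr²h) = 1/(4π·0.578²·2300) = 1.036×10^-4 K/W
  R_carbon steel = (1/0.578 − 1/0.608)/(4πk) = 0.08537/(4π·41.0) = 1.657×10^-4 K/W
  R_diatomaceous earth = (1/0.608 − 1/1.24)/(4πk) = 0.8383/(4π·0.118) = 0.5653 K/W
  R_perlite = (1/1.24 − 1/1.72)/(4πk) = 0.2251/(4π·0.0613) = 0.2922 K/W
  R_conv,out = 1/(4πr²h) = 1/(4π·1.72²·7.15) = 0.003762 K/W
ΣR = 1.036×10^-4 + 1.657×10^-4 + 0.5653 + 0.2922 + 0.003762 = 0.8615 K/W
Q = ΔT/ΣR = (254 °C − 38 °C)/0.8615 = 250.7 W
From the inner boundary to the diatomaceous earth/perlite interface, ΣR_partial = 0.5656 K/W.
T_interface = T_in − Q·ΣR_partial = 254 °C − (250.7)(0.5656) = 112 °C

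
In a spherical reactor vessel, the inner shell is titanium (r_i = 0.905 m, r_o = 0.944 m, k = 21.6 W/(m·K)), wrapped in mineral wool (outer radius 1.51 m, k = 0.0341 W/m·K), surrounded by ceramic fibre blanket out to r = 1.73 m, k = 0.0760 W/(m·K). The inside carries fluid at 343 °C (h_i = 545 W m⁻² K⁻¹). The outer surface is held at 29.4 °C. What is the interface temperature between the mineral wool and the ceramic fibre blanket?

T = 56.6 °C

Series thermal resistances, inner to outer:
  R_conv,in = 1/(4πr²h) = 1/(4π·0.905²·545) = 1.783×10^-4 K/W
  R_titanium = (1/0.905 − 1/0.944)/(4πk) = 0.04565/(4π·21.6) = 1.682×10^-4 K/W
  R_mineral wool = (1/0.944 − 1/1.51)/(4πk) = 0.3971/(4π·0.0341) = 0.9266 K/W
  R_ceramic fibre blanket = (1/1.51 − 1/1.73)/(4πk) = 0.08422/(4π·0.0760) = 0.08818 K/W
ΣR = 1.783×10^-4 + 1.682×10^-4 + 0.9266 + 0.08818 = 1.015 K/W
Q = ΔT/ΣR = (343 °C − 29.4 °C)/1.015 = 309.0 W
From the inner boundary to the mineral wool/ceramic fibre blanket interface, ΣR_partial = 0.9269 K/W.
T_interface = T_in − Q·ΣR_partial = 343 °C − (309.0)(0.9269) = 56.6 °C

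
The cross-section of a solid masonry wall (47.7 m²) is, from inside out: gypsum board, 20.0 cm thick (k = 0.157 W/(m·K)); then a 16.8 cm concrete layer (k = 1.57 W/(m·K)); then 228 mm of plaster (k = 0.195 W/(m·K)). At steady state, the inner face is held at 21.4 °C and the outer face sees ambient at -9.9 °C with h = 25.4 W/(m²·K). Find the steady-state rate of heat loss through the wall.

Series thermal resistances, inner to outer:
  R_gypsum board = L/(kA) = 0.200/(0.157·47.7) = 0.02671 K/W
  R_concrete = L/(kA) = 0.168/(1.57·47.7) = 0.002243 K/W
  R_plaster = L/(kA) = 0.228/(0.195·47.7) = 0.02451 K/W
  R_conv,out = 1/(hA) = 1/(25.4·47.7) = 8.254×10^-4 K/W
ΣR = 0.02671 + 0.002243 + 0.02451 + 8.254×10^-4 = 0.05429 K/W
Q = ΔT/ΣR = (21.4 °C − -9.9 °C)/0.05429 = 577 W

Q = 577 W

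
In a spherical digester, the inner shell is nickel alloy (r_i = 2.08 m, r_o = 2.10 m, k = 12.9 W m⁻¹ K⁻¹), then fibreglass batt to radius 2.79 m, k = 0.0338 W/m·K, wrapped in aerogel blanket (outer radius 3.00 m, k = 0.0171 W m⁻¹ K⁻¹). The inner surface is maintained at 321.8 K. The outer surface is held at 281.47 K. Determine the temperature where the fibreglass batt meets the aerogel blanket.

Treat each layer as a resistance in series:
  R_nickel alloy = (1/2.08 − 1/2.10)/(4πk) = 0.004579/(4π·12.9) = 2.825×10^-5 K/W
  R_fibreglass batt = (1/2.10 − 1/2.79)/(4πk) = 0.1178/(4π·0.0338) = 0.2773 K/W
  R_aerogel blanket = (1/2.79 − 1/3.00)/(4πk) = 0.02509/(4π·0.0171) = 0.1168 K/W
ΣR = 2.825×10^-5 + 0.2773 + 0.1168 = 0.3941 K/W
Q = ΔT/ΣR = (321.8 K − 281.47 K)/0.3941 = 102.3 W
From the inner boundary to the fibreglass batt/aerogel blanket interface, ΣR_partial = 0.2773 K/W.
T_interface = T_in − Q·ΣR_partial = 321.8 K − (102.3)(0.2773) = 293.4 K

T = 293.4 K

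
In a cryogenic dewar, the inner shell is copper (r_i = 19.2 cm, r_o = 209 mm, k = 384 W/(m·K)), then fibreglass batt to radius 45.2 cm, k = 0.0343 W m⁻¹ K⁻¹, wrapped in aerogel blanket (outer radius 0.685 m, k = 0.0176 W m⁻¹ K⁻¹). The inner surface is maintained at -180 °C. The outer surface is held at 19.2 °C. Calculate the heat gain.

Q = 21.3 W

Resistance network (inner→outer):
  R_copper = (1/0.192 − 1/0.209)/(4πk) = 0.4236/(4π·384) = 8.779×10^-5 K/W
  R_fibreglass batt = (1/0.209 − 1/0.452)/(4πk) = 2.572/(4π·0.0343) = 5.968 K/W
  R_aerogel blanket = (1/0.452 − 1/0.685)/(4πk) = 0.7525/(4π·0.0176) = 3.403 K/W
ΣR = 8.779×10^-5 + 5.968 + 3.403 = 9.371 K/W
Q = ΔT/ΣR = (-180 °C − 19.2 °C)/9.371 = -21.3 W
(Negative Q ⇒ heat flows inward; heat gain = 21.3 W.)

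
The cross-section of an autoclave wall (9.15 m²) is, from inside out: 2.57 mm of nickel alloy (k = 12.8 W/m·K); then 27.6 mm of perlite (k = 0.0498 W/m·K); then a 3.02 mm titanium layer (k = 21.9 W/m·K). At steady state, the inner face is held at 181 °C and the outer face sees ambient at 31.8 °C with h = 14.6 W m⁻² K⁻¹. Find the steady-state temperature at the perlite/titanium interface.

T = 48.2 °C

Series thermal resistances, inner to outer:
  R_nickel alloy = L/(kA) = 0.00257/(12.8·9.15) = 2.194×10^-5 K/W
  R_perlite = L/(kA) = 0.0276/(0.0498·9.15) = 0.06057 K/W
  R_titanium = L/(kA) = 0.00302/(21.9·9.15) = 1.507×10^-5 K/W
  R_conv,out = 1/(hA) = 1/(14.6·9.15) = 0.007486 K/W
ΣR = 2.194×10^-5 + 0.06057 + 1.507×10^-5 + 0.007486 = 0.06809 K/W
Q = ΔT/ΣR = (181 °C − 31.8 °C)/0.06809 = 2191 W
From the inner boundary to the perlite/titanium interface, ΣR_partial = 0.06059 K/W.
T_interface = T_in − Q·ΣR_partial = 181 °C − (2191)(0.06059) = 48.2 °C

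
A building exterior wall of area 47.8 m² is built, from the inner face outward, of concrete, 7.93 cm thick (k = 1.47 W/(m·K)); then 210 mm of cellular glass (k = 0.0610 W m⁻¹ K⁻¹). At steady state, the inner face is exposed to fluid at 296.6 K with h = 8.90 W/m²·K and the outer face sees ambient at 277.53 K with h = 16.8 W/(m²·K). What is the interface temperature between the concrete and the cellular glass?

Treat each layer as a resistance in series:
  R_conv,in = 1/(hA) = 1/(8.90·47.8) = 0.002351 K/W
  R_concrete = L/(kA) = 0.0793/(1.47·47.8) = 0.001129 K/W
  R_cellular glass = L/(kA) = 0.210/(0.0610·47.8) = 0.07202 K/W
  R_conv,out = 1/(hA) = 1/(16.8·47.8) = 0.001245 K/W
ΣR = 0.002351 + 0.001129 + 0.07202 + 0.001245 = 0.07674 K/W
Q = ΔT/ΣR = (296.6 K − 277.53 K)/0.07674 = 248.5 W
From the inner boundary to the concrete/cellular glass interface, ΣR_partial = 0.003480 K/W.
T_interface = T_in − Q·ΣR_partial = 296.6 K − (248.5)(0.003480) = 295.7 K

T = 295.7 K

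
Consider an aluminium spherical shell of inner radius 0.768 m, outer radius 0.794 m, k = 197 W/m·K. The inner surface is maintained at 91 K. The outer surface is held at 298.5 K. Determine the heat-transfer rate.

Q = 4πk·ΔT/(1/r₁ − 1/r₂) = 4π × 197 × 207.5 / (1/0.768 − 1/0.794) = 1.20×10^7 W

Q = 12000 kW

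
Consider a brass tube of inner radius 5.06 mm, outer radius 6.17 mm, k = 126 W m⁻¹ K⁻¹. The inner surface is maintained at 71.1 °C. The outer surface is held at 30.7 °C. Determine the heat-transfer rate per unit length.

Q' = 2πk·ΔT/ln(r₂/r₁) = 2π × 126 × 40.4 / ln(0.00617/0.00506) = 1.61×10^5 W/m

Q' = 1.61×10^5 W/m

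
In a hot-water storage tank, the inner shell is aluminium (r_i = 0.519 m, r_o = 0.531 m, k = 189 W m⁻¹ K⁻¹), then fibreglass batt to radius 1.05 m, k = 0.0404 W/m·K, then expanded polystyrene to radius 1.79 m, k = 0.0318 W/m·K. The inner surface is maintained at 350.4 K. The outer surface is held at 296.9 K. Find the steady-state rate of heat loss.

Resistance network (inner→outer):
  R_aluminium = (1/0.519 − 1/0.531)/(4πk) = 0.04354/(4π·189) = 1.833×10^-5 K/W
  R_fibreglass batt = (1/0.531 − 1/1.05)/(4πk) = 0.9309/(4π·0.0404) = 1.834 K/W
  R_expanded polystyrene = (1/1.05 − 1/1.79)/(4πk) = 0.3937/(4π·0.0318) = 0.9853 K/W
ΣR = 1.833×10^-5 + 1.834 + 0.9853 = 2.819 K/W
Q = ΔT/ΣR = (350.4 K − 296.9 K)/2.819 = 19.0 W

Q = 19.0 W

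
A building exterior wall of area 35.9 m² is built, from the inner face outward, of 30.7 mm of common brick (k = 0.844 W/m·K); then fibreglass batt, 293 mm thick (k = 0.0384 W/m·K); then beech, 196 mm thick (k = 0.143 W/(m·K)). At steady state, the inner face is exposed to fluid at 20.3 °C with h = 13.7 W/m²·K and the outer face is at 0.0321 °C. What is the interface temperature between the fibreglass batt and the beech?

T = 3.08 °C

Series thermal resistances, inner to outer:
  R_conv,in = 1/(hA) = 1/(13.7·35.9) = 0.002033 K/W
  R_common brick = L/(kA) = 0.0307/(0.844·35.9) = 0.001013 K/W
  R_fibreglass batt = L/(kA) = 0.293/(0.0384·35.9) = 0.2125 K/W
  R_beech = L/(kA) = 0.196/(0.143·35.9) = 0.03818 K/W
ΣR = 0.002033 + 0.001013 + 0.2125 + 0.03818 = 0.2537 K/W
Q = ΔT/ΣR = (20.3 °C − 0.0321 °C)/0.2537 = 79.89 W
From the inner boundary to the fibreglass batt/beech interface, ΣR_partial = 0.2155 K/W.
T_interface = T_in − Q·ΣR_partial = 20.3 °C − (79.89)(0.2155) = 3.08 °C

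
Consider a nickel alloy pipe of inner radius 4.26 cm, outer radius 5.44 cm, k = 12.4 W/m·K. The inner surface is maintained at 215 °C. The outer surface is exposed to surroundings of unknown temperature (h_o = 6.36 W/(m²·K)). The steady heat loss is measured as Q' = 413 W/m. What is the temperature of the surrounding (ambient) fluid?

T_out = 23.7 °C

Series resistances:
  R'_nickel alloy = ln(0.0544/0.0426)/(2πk) = 0.2445/(2π·12.4) = 0.003138 m·K/W
  R'_conv,out = 1/(2πr h) = 1/(2π·0.0544·6.36) = 0.4600 m·K/W
ΣR = 0.4631 m·K/W
ΔT = Q'·ΣR = 413 × 0.4631 = 191.3 K
Heat flows outward, so T_out = T_in − ΔT = 215 − 191.3 = 23.7 °C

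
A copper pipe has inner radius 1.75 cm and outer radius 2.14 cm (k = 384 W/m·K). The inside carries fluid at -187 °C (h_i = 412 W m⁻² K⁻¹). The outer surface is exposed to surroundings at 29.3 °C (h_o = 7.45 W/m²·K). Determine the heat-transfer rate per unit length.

Series thermal resistances, inner to outer:
  R'_conv,in = 1/(2πr h) = 1/(2π·0.0175·412) = 0.02207 m·K/W
  R'_copper = ln(0.0214/0.0175)/(2πk) = 0.2012/(2π·384) = 8.339×10^-5 m·K/W
  R'_conv,out = 1/(2πr h) = 1/(2π·0.0214·7.45) = 0.9983 m·K/W
ΣR = 0.02207 + 8.339×10^-5 + 0.9983 = 1.020 m·K/W
Q' = ΔT/ΣR = (-187 °C − 29.3 °C)/1.020 = -212 W/m
(Negative Q' ⇒ heat flows inward; heat gain = 212 W/m.)

Q' = 212 W/m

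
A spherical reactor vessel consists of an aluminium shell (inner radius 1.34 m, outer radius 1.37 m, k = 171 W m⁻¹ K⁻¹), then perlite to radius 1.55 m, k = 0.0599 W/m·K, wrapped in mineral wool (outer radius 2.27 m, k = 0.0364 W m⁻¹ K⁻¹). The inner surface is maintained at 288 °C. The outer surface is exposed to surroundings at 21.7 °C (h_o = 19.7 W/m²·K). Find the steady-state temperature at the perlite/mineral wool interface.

T = 235 °C

Treat each layer as a resistance in series:
  R_aluminium = (1/1.34 − 1/1.37)/(4πk) = 0.01634/(4π·171) = 7.605×10^-6 K/W
  R_perlite = (1/1.37 − 1/1.55)/(4πk) = 0.08477/(4π·0.0599) = 0.1126 K/W
  R_mineral wool = (1/1.55 − 1/2.27)/(4πk) = 0.2046/(4π·0.0364) = 0.4474 K/W
  R_conv,out = 1/(4πr²h) = 1/(4π·2.27²·19.7) = 7.839×10^-4 K/W
ΣR = 7.605×10^-6 + 0.1126 + 0.4474 + 7.839×10^-4 = 0.5608 K/W
Q = ΔT/ΣR = (288 °C − 21.7 °C)/0.5608 = 474.9 W
From the inner boundary to the perlite/mineral wool interface, ΣR_partial = 0.1126 K/W.
T_interface = T_in − Q·ΣR_partial = 288 °C − (474.9)(0.1126) = 235 °C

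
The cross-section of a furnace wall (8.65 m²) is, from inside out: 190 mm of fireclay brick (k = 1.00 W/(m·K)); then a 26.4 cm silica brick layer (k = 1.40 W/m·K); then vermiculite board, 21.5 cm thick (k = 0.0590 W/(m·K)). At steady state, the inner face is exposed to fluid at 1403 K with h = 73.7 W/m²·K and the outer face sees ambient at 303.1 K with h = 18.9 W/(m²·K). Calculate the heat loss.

Treat each layer as a resistance in series:
  R_conv,in = 1/(hA) = 1/(73.7·8.65) = 0.001569 K/W
  R_fireclay brick = L/(kA) = 0.190/(1.00·8.65) = 0.02197 K/W
  R_silica brick = L/(kA) = 0.264/(1.40·8.65) = 0.02180 K/W
  R_vermiculite board = L/(kA) = 0.215/(0.0590·8.65) = 0.4213 K/W
  R_conv,out = 1/(hA) = 1/(18.9·8.65) = 0.006117 K/W
ΣR = 0.001569 + 0.02197 + 0.02180 + 0.4213 + 0.006117 = 0.4728 K/W
Q = ΔT/ΣR = (1403 K − 303.1 K)/0.4728 = 2330 W

Q = 2330 W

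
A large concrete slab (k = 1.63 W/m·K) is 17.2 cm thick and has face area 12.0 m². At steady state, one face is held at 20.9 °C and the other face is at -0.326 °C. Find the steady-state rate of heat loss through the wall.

Q = 2410 W

Q = kA·ΔT/L = 1.63 × 12.0 × |20.9 °C − -0.326 °C| / 0.172 = 2410 W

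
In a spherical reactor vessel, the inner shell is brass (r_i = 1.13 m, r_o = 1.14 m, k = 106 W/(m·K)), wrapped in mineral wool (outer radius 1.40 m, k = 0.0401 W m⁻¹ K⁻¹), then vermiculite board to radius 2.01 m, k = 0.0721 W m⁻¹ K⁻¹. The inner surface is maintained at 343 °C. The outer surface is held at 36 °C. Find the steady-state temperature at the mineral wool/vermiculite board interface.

T = 167 °C

Treat each layer as a resistance in series:
  R_brass = (1/1.13 − 1/1.14)/(4πk) = 0.007763/(4π·106) = 5.828×10^-6 K/W
  R_mineral wool = (1/1.14 − 1/1.40)/(4πk) = 0.1629/(4π·0.0401) = 0.3233 K/W
  R_vermiculite board = (1/1.40 − 1/2.01)/(4πk) = 0.2168/(4π·0.0721) = 0.2393 K/W
ΣR = 5.828×10^-6 + 0.3233 + 0.2393 = 0.5626 K/W
Q = ΔT/ΣR = (343 °C − 36 °C)/0.5626 = 545.7 W
From the inner boundary to the mineral wool/vermiculite board interface, ΣR_partial = 0.3233 K/W.
T_interface = T_in − Q·ΣR_partial = 343 °C − (545.7)(0.3233) = 167 °C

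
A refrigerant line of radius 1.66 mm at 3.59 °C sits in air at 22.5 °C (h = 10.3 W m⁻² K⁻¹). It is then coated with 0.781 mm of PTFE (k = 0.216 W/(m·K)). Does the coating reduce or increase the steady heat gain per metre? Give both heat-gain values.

increases: 2.03 → 2.86 W/m

Critical radius for a cylinder: r_cr = k/h = 0.0210 m = 2.10 cm.
Outer radius after coating: r₂ = 0.00166 + 7.81×10^-4 = 0.002441 m.
Since r₁ < r_cr and r₂ ≤ r_cr, the coating moves toward the maximum at r_cr — heat gain rises.
Bare: R = 1/(2πr₁h) = 9.308 m·K/W; Q = 18.91/9.308 = 2.03 W/m.
Coated: R = R_cond + R_conv = 6.614 m·K/W; Q = 18.91/6.614 = 2.86 W/m.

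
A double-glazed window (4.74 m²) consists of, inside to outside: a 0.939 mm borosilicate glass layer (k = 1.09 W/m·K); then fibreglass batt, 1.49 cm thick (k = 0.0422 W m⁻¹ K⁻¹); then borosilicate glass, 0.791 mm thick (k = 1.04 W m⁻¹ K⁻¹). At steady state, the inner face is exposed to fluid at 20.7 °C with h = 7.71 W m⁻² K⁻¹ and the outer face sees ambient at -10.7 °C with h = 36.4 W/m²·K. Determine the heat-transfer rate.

Q = 291 W

Resistance network (inner→outer):
  R_conv,in = 1/(hA) = 1/(7.71·4.74) = 0.02736 K/W
  R_borosilicate glass = L/(kA) = 9.39×10^-4/(1.09·4.74) = 1.817×10^-4 K/W
  R_fibreglass batt = L/(kA) = 0.0149/(0.0422·4.74) = 0.07449 K/W
  R_borosilicate glass = L/(kA) = 7.91×10^-4/(1.04·4.74) = 1.605×10^-4 K/W
  R_conv,out = 1/(hA) = 1/(36.4·4.74) = 0.005796 K/W
ΣR = 0.02736 + 1.817×10^-4 + 0.07449 + 1.605×10^-4 + 0.005796 = 0.1080 K/W
Q = ΔT/ΣR = (20.7 °C − -10.7 °C)/0.1080 = 291 W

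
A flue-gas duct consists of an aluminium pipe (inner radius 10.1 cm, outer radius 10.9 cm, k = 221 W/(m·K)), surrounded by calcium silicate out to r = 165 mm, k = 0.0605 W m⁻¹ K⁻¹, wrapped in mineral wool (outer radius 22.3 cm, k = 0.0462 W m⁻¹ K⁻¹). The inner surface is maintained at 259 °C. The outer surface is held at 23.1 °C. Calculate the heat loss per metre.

Q' = 111 W/m

Resistance network (inner→outer):
  R'_aluminium = ln(0.109/0.101)/(2πk) = 0.07623/(2π·221) = 5.490×10^-5 m·K/W
  R'_calcium silicate = ln(0.165/0.109)/(2πk) = 0.4146/(2π·0.0605) = 1.091 m·K/W
  R'_mineral wool = ln(0.223/0.165)/(2πk) = 0.3012/(2π·0.0462) = 1.038 m·K/W
ΣR = 5.490×10^-5 + 1.091 + 1.038 = 2.129 m·K/W
Q' = ΔT/ΣR = (259 °C − 23.1 °C)/2.129 = 111 W/m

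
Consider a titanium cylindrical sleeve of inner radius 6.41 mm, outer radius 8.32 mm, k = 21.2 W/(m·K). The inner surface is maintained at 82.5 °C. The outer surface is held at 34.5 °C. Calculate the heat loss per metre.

Q' = 2πk·ΔT/ln(r₂/r₁) = 2π × 21.2 × 48 / ln(0.00832/0.00641) = 24500 W/m

Q' = 24500 W/m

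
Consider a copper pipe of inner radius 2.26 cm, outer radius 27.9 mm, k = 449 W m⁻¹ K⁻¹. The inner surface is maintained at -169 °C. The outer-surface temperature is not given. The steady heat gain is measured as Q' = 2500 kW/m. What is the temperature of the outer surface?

T_out = 17.7 °C

Sum the resistances:
  R'_copper = ln(0.0279/0.0226)/(2πk) = 0.2107/(2π·449) = 7.468×10^-5 m·K/W
ΣR = 7.468×10^-5 m·K/W
ΔT = Q'·ΣR = 2.50×10^6 × 7.468×10^-5 = 186.7 K
Heat flows inward, so T_out = T_in + ΔT = -169 + 186.7 = 17.7 °C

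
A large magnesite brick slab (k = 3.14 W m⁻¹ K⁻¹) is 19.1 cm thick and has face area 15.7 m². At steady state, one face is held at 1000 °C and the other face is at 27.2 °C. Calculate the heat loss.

Q = kA·ΔT/L = 3.14 × 15.7 × |1000 °C − 27.2 °C| / 0.191 = 2.51×10^5 W

Q = 251 kW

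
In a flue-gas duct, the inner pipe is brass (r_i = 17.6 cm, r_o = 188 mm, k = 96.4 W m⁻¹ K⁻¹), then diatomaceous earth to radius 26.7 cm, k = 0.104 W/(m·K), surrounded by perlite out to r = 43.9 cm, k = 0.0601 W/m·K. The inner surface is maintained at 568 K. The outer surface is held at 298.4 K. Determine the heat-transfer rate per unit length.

Resistance network (inner→outer):
  R'_brass = ln(0.188/0.176)/(2πk) = 0.06596/(2π·96.4) = 1.089×10^-4 m·K/W
  R'_diatomaceous earth = ln(0.267/0.188)/(2πk) = 0.3508/(2π·0.104) = 0.5369 m·K/W
  R'_perlite = ln(0.439/0.267)/(2πk) = 0.4973/(2π·0.0601) = 1.317 m·K/W
ΣR = 1.089×10^-4 + 0.5369 + 1.317 = 1.854 m·K/W
Q' = ΔT/ΣR = (568 K − 298.4 K)/1.854 = 145 W/m

Q' = 145 W/m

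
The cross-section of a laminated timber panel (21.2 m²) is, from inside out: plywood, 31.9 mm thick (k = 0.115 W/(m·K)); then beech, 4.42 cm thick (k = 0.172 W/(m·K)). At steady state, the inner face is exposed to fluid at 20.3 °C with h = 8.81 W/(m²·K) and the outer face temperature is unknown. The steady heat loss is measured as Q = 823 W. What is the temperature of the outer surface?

T_out = -4.85 °C

Sum the resistances:
  R_conv,in = 1/(hA) = 1/(8.81·21.2) = 0.005354 K/W
  R_plywood = L/(kA) = 0.0319/(0.115·21.2) = 0.01308 K/W
  R_beech = L/(kA) = 0.0442/(0.172·21.2) = 0.01212 K/W
ΣR = 0.03056 K/W
ΔT = Q·ΣR = 823 × 0.03056 = 25.15 K
Heat flows outward, so T_out = T_in − ΔT = 20.3 − 25.15 = -4.85 °C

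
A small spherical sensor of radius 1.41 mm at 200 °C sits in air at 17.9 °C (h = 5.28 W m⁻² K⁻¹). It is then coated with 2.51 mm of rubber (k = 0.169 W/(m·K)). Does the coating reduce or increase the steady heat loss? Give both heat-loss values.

Critical radius for a sphere: r_cr = 2k/h = 0.0640 m = 6.40 cm.
Outer radius after coating: r₂ = 0.00141 + 0.00251 = 0.00392 m.
Since r₁ < r_cr and r₂ ≤ r_cr, the coating moves toward the maximum at r_cr — heat loss rises.
Bare: R = 1/(4πr₁²h) = 7581 K/W; Q = 182.1/7581 = 0.0240 W.
Coated: R = R_cond + R_conv = 1195 K/W; Q = 182.1/1195 = 0.152 W.

increases: 0.0240 → 0.152 W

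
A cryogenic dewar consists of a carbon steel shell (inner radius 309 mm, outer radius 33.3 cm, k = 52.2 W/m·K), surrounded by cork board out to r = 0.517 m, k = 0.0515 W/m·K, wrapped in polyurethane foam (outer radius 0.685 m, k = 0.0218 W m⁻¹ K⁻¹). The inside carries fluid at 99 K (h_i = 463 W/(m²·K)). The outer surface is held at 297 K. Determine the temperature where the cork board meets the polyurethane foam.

T = 195.7 K

Series thermal resistances, inner to outer:
  R_conv,in = 1/(4πr²h) = 1/(4π·0.309²·463) = 0.001800 K/W
  R_carbon steel = (1/0.309 − 1/0.333)/(4πk) = 0.2332/(4π·52.2) = 3.556×10^-4 K/W
  R_cork board = (1/0.333 − 1/0.517)/(4πk) = 1.069/(4π·0.0515) = 1.651 K/W
  R_polyurethane foam = (1/0.517 − 1/0.685)/(4πk) = 0.4744/(4π·0.0218) = 1.732 K/W
ΣR = 0.001800 + 3.556×10^-4 + 1.651 + 1.732 = 3.385 K/W
Q = ΔT/ΣR = (99 K − 297 K)/3.385 = -58.49 W
From the inner boundary to the cork board/polyurethane foam interface, ΣR_partial = 1.653 K/W.
T_interface = T_in − Q·ΣR_partial = 99 K − (-58.49)(1.653) = 195.7 K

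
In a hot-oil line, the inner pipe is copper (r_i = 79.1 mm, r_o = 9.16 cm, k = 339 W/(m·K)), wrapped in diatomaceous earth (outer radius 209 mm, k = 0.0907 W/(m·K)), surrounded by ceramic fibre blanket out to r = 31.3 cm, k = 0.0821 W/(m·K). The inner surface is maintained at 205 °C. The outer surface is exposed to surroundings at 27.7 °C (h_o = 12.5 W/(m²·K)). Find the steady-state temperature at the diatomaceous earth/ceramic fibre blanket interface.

Resistance network (inner→outer):
  R'_copper = ln(0.0916/0.0791)/(2πk) = 0.1467/(2π·339) = 6.888×10^-5 m·K/W
  R'_diatomaceous earth = ln(0.209/0.0916)/(2πk) = 0.8249/(2π·0.0907) = 1.447 m·K/W
  R'_ceramic fibre blanket = ln(0.313/0.209)/(2πk) = 0.4039/(2π·0.0821) = 0.7829 m·K/W
  R'_conv,out = 1/(2πr h) = 1/(2π·0.313·12.5) = 0.04068 m·K/W
ΣR = 6.888×10^-5 + 1.447 + 0.7829 + 0.04068 = 2.271 m·K/W
Q' = ΔT/ΣR = (205 °C − 27.7 °C)/2.271 = 78.07 W/m
From the inner boundary to the diatomaceous earth/ceramic fibre blanket interface, ΣR_partial = 1.447 m·K/W.
T_interface = T_in − Q'·ΣR_partial = 205 °C − (78.07)(1.447) = 92.0 °C

T = 92.0 °C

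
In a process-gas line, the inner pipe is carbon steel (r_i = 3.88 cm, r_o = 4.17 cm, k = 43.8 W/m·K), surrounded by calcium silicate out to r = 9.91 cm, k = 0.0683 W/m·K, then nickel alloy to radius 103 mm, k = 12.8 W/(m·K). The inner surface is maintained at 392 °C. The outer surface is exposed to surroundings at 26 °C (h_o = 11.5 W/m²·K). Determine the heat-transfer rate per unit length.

Q' = 170 W/m

Series thermal resistances, inner to outer:
  R'_carbon steel = ln(0.0417/0.0388)/(2πk) = 0.07208/(2π·43.8) = 2.619×10^-4 m·K/W
  R'_calcium silicate = ln(0.0991/0.0417)/(2πk) = 0.8656/(2π·0.0683) = 2.017 m·K/W
  R'_nickel alloy = ln(0.103/0.0991)/(2πk) = 0.03860/(2π·12.8) = 4.799×10^-4 m·K/W
  R'_conv,out = 1/(2πr h) = 1/(2π·0.103·11.5) = 0.1344 m·K/W
ΣR = 2.619×10^-4 + 2.017 + 4.799×10^-4 + 0.1344 = 2.152 m·K/W
Q' = ΔT/ΣR = (392 °C − 26 °C)/2.152 = 170 W/m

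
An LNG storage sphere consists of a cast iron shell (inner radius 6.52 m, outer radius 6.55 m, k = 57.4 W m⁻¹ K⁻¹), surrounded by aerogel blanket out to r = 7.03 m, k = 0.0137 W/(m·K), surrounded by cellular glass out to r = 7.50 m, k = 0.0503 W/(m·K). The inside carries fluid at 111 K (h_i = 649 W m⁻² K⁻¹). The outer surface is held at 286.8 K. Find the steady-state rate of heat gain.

Treat each layer as a resistance in series:
  R_conv,in = 1/(4πr²h) = 1/(4π·6.52²·649) = 2.884×10^-6 K/W
  R_cast iron = (1/6.52 − 1/6.55)/(4πk) = 7.025×10^-4/(4π·57.4) = 9.739×10^-7 K/W
  R_aerogel blanket = (1/6.55 − 1/7.03)/(4πk) = 0.01042/(4π·0.0137) = 0.06055 K/W
  R_cellular glass = (1/7.03 − 1/7.50)/(4πk) = 0.008914/(4π·0.0503) = 0.01410 K/W
ΣR = 2.884×10^-6 + 9.739×10^-7 + 0.06055 + 0.01410 = 0.07465 K/W
Q = ΔT/ΣR = (111 K − 286.8 K)/0.07465 = -2350 W
(Negative Q ⇒ heat flows inward; heat gain = 2350 W.)

Q = 2.35 kW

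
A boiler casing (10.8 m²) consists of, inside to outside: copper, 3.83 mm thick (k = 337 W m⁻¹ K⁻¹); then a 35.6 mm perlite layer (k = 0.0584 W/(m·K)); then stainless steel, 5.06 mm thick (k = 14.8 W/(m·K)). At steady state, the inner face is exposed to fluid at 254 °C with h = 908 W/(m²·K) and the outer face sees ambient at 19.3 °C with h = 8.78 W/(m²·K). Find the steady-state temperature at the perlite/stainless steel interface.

T = 56.3 °C

Series thermal resistances, inner to outer:
  R_conv,in = 1/(hA) = 1/(908·10.8) = 1.020×10^-4 K/W
  R_copper = L/(kA) = 0.00383/(337·10.8) = 1.052×10^-6 K/W
  R_perlite = L/(kA) = 0.0356/(0.0584·10.8) = 0.05644 K/W
  R_stainless steel = L/(kA) = 0.00506/(14.8·10.8) = 3.166×10^-5 K/W
  R_conv,out = 1/(hA) = 1/(8.78·10.8) = 0.01055 K/W
ΣR = 1.020×10^-4 + 1.052×10^-6 + 0.05644 + 3.166×10^-5 + 0.01055 = 0.06712 K/W
Q = ΔT/ΣR = (254 °C − 19.3 °C)/0.06712 = 3497 W
From the inner boundary to the perlite/stainless steel interface, ΣR_partial = 0.05654 K/W.
T_interface = T_in − Q·ΣR_partial = 254 °C − (3497)(0.05654) = 56.3 °C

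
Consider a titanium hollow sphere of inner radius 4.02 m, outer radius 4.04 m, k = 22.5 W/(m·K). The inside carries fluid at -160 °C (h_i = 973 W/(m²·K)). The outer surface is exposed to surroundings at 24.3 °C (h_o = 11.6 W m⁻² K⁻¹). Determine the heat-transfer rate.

Treat each layer as a resistance in series:
  R_conv,in = 1/(4πr²h) = 1/(4π·4.02²·973) = 5.061×10^-6 K/W
  R_titanium = (1/4.02 − 1/4.04)/(4πk) = 0.001231/(4π·22.5) = 4.355×10^-6 K/W
  R_conv,out = 1/(4πr²h) = 1/(4π·4.04²·11.6) = 4.203×10^-4 K/W
ΣR = 5.061×10^-6 + 4.355×10^-6 + 4.203×10^-4 = 4.297×10^-4 K/W
Q = ΔT/ΣR = (-160 °C − 24.3 °C)/4.297×10^-4 = -4.29×10^5 W
(Negative Q ⇒ heat flows inward; heat gain = 4.29×10^5 W.)

Q = 429 kW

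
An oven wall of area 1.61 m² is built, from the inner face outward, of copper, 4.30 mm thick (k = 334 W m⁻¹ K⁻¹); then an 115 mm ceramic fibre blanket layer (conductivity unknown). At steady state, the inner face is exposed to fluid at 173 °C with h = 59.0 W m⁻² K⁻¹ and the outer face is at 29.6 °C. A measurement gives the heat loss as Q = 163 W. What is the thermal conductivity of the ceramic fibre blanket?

ΣR = ΔT/Q = |173 − 29.6|/163 = 0.8798 K/W
Known resistances:
  R_conv,in = 1/(hA) = 1/(59.0·1.61) = 0.01053 K/W
  R_copper = L/(kA) = 0.00430/(334·1.61) = 7.996×10^-6 K/W
R_ceramic fibre blanket = ΣR − ΣR_known = 0.8798 − 0.01054 = 0.8693 K/W
L/(kA) = 0.8693 ⇒ k = 0.115/(0.8693·1.61) = 0.0822 W/m·K

k = 0.0822 W/m·K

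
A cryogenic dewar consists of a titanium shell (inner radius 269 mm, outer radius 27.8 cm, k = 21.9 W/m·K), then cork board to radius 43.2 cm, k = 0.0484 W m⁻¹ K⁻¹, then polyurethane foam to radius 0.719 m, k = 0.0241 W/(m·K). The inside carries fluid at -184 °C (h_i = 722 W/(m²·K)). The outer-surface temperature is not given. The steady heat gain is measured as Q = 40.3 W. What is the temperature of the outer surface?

T_out = 24.0 °C

Series resistances:
  R_conv,in = 1/(4πr²h) = 1/(4π·0.269²·722) = 0.001523 K/W
  R_titanium = (1/0.269 − 1/0.278)/(4πk) = 0.1203/(4π·21.9) = 4.373×10^-4 K/W
  R_cork board = (1/0.278 − 1/0.432)/(4πk) = 1.282/(4π·0.0484) = 2.108 K/W
  R_polyurethane foam = (1/0.432 − 1/0.719)/(4πk) = 0.9240/(4π·0.0241) = 3.051 K/W
ΣR = 5.161 K/W
ΔT = Q·ΣR = 40.3 × 5.161 = 208.0 K
Heat flows inward, so T_out = T_in + ΔT = -184 + 208.0 = 24.0 °C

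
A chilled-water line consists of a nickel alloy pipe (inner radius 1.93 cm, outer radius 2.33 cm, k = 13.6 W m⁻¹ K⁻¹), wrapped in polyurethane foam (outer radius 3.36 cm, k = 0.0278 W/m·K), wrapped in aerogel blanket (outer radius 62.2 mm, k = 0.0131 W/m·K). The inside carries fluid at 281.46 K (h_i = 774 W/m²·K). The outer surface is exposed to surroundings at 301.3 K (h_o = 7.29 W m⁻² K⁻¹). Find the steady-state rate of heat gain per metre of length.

Q' = 2.00 W/m

Treat each layer as a resistance in series:
  R'_conv,in = 1/(2πr h) = 1/(2π·0.0193·774) = 0.01065 m·K/W
  R'_nickel alloy = ln(0.0233/0.0193)/(2πk) = 0.1883/(2π·13.6) = 0.002204 m·K/W
  R'_polyurethane foam = ln(0.0336/0.0233)/(2πk) = 0.3661/(2π·0.0278) = 2.096 m·K/W
  R'_aerogel blanket = ln(0.0622/0.0336)/(2πk) = 0.6158/(2π·0.0131) = 7.482 m·K/W
  R'_conv,out = 1/(2πr h) = 1/(2π·0.0622·7.29) = 0.3510 m·K/W
ΣR = 0.01065 + 0.002204 + 2.096 + 7.482 + 0.3510 = 9.942 m·K/W
Q' = ΔT/ΣR = (281.46 K − 301.3 K)/9.942 = -2.00 W/m
(Negative Q' ⇒ heat flows inward; heat gain = 2.00 W/m.)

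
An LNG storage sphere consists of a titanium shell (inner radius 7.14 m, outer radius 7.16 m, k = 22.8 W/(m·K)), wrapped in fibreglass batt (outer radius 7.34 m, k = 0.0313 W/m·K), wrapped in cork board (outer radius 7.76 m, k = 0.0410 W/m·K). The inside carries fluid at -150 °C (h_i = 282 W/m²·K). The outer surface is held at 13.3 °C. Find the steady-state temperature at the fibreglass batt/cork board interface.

Series thermal resistances, inner to outer:
  R_conv,in = 1/(4πr²h) = 1/(4π·7.14²·282) = 5.535×10^-6 K/W
  R_titanium = (1/7.14 − 1/7.16)/(4πk) = 3.912×10^-4/(4π·22.8) = 1.365×10^-6 K/W
  R_fibreglass batt = (1/7.16 − 1/7.34)/(4πk) = 0.003425/(4π·0.0313) = 0.008708 K/W
  R_cork board = (1/7.34 − 1/7.76)/(4πk) = 0.007374/(4π·0.0410) = 0.01431 K/W
ΣR = 5.535×10^-6 + 1.365×10^-6 + 0.008708 + 0.01431 = 0.02302 K/W
Q = ΔT/ΣR = (-150 °C − 13.3 °C)/0.02302 = -7094 W
From the inner boundary to the fibreglass batt/cork board interface, ΣR_partial = 0.008715 K/W.
T_interface = T_in − Q·ΣR_partial = -150 °C − (-7094)(0.008715) = -88.2 °C

T = -88.2 °C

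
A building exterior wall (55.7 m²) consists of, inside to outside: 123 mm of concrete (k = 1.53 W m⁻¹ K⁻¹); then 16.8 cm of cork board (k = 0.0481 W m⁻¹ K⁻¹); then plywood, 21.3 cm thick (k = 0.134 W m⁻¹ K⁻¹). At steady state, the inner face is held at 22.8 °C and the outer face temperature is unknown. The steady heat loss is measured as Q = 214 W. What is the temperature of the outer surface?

Sum the resistances:
  R_concrete = L/(kA) = 0.123/(1.53·55.7) = 0.001443 K/W
  R_cork board = L/(kA) = 0.168/(0.0481·55.7) = 0.06271 K/W
  R_plywood = L/(kA) = 0.213/(0.134·55.7) = 0.02854 K/W
ΣR = 0.09269 K/W
ΔT = Q·ΣR = 214 × 0.09269 = 19.84 K
Heat flows outward, so T_out = T_in − ΔT = 22.8 − 19.84 = 2.96 °C

T_out = 2.96 °C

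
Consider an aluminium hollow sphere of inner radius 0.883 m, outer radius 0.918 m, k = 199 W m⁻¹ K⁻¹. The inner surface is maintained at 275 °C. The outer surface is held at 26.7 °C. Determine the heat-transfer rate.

Q = 4πk·ΔT/(1/r₁ − 1/r₂) = 4π × 199 × 248.3 / (1/0.883 − 1/0.918) = 1.44×10^7 W

Q = 14400 kW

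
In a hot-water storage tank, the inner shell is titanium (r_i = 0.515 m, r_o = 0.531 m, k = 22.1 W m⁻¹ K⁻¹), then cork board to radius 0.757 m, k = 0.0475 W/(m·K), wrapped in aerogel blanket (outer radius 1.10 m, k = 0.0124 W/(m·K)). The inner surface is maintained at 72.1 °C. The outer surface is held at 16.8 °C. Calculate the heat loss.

Q = 15.4 W

Resistance network (inner→outer):
  R_titanium = (1/0.515 − 1/0.531)/(4πk) = 0.05851/(4π·22.1) = 2.107×10^-4 K/W
  R_cork board = (1/0.531 − 1/0.757)/(4πk) = 0.5622/(4π·0.0475) = 0.9419 K/W
  R_aerogel blanket = (1/0.757 − 1/1.10)/(4πk) = 0.4119/(4π·0.0124) = 2.643 K/W
ΣR = 2.107×10^-4 + 0.9419 + 2.643 = 3.585 K/W
Q = ΔT/ΣR = (72.1 °C − 16.8 °C)/3.585 = 15.4 W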